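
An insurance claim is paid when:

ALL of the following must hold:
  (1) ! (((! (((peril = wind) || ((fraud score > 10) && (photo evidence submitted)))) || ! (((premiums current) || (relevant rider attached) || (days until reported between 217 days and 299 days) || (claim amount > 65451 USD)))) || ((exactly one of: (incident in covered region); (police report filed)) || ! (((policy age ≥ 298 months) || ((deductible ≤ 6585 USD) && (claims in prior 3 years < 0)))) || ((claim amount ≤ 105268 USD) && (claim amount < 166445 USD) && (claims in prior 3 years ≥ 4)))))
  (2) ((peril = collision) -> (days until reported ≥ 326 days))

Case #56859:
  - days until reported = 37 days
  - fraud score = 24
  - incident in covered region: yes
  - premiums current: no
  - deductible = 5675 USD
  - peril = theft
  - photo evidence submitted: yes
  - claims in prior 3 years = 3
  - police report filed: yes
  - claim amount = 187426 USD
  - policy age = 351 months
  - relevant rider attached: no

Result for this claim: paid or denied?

Paid

Atomic conditions:
  peril = wind: theft == wind is false
  fraud score > 10: 24 > 10 is true
  photo evidence submitted: yes → true
  premiums current: no → false
  relevant rider attached: no → false
  days until reported between 217 days and 299 days: 37 in [217, 299] is false
  claim amount > 65451 USD: 187426 > 65451 is true
  incident in covered region: yes → true
  police report filed: yes → true
  policy age ≥ 298 months: 351 ≥ 298 is true
  deductible ≤ 6585 USD: 5675 ≤ 6585 is true
  claims in prior 3 years < 0: 3 < 0 is false
  claim amount ≤ 105268 USD: 187426 ≤ 105268 is false
  claim amount < 166445 USD: 187426 < 166445 is false
  claims in prior 3 years ≥ 4: 3 ≥ 4 is false
  peril = collision: theft == collision is false
  days until reported ≥ 326 days: 37 ≥ 326 is false
Combine:
[1.1.1.1.1.2] true AND true = true
[1.1.1.1.1] false OR true = true
[1.1.1.1] NOT true = false
[1.1.1.2.1] false OR false OR false OR true = true
[1.1.1.2] NOT true = false
[1.1.1] false OR false = false
[1.1.2.1] exactly-one(true, true) = false
[1.1.2.2.1.2] true AND false = false
[1.1.2.2.1] true OR false = true
[1.1.2.2] NOT true = false
[1.1.2.3] false AND false AND false = false
[1.1.2] false OR false OR false = false
[1.1] false OR false = false
[1] NOT false = true
[2] false → false (antecedent false ⇒ implication holds) = true
[root] true AND true = true
Overall: true → paid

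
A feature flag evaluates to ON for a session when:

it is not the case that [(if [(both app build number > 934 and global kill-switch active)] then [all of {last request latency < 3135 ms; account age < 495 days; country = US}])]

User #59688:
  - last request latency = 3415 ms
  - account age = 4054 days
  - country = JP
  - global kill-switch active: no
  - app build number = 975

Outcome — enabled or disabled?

Disabled

Atomic conditions:
  app build number > 934: 975 > 934 is true
  global kill-switch active: no → false
  last request latency < 3135 ms: 3415 < 3135 is false
  account age < 495 days: 4054 < 495 is false
  country = US: JP == US is false
Combine:
[1.1] true AND false = false
[1.2] false AND false AND false = false
[1] false → false (antecedent false ⇒ implication holds) = true
[root] NOT true = false
Overall: false → disabled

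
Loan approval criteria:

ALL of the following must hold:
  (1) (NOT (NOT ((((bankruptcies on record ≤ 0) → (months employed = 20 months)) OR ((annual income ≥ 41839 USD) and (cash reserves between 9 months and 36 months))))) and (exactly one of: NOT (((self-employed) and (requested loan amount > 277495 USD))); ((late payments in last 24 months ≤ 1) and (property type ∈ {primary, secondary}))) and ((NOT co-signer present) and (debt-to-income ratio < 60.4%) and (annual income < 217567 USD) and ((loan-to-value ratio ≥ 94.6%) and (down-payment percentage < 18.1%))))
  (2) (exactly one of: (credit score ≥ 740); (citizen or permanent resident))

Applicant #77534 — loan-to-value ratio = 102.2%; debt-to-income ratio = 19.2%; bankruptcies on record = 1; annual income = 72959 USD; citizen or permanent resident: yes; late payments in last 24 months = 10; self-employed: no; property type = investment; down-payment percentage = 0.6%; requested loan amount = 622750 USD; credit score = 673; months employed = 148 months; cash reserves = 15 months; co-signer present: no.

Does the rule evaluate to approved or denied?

Atomic conditions:
  bankruptcies on record ≤ 0: 1 ≤ 0 is false
  months employed = 20 months: 148 == 20 is false
  annual income ≥ 41839 USD: 72959 ≥ 41839 is true
  cash reserves between 9 months and 36 months: 15 in [9, 36] is true
  self-employed: no → false
  requested loan amount > 277495 USD: 622750 > 277495 is true
  late payments in last 24 months ≤ 1: 10 ≤ 1 is false
  property type ∈ {primary, secondary}: investment is not in the set → false
  NOT co-signer present: no → true
  debt-to-income ratio < 60.4%: 19.2 < 60.4 is true
  annual income < 217567 USD: 72959 < 217567 is true
  loan-to-value ratio ≥ 94.6%: 102.2 ≥ 94.6 is true
  down-payment percentage < 18.1%: 0.6 < 18.1 is true
  credit score ≥ 740: 673 ≥ 740 is false
  citizen or permanent resident: yes → true
Combine:
[1.1.1.1.1] false → false (antecedent false ⇒ implication holds) = true
[1.1.1.1.2] true AND true = true
[1.1.1.1] true OR true = true
[1.1.1] NOT true = false
[1.1] NOT false = true
[1.2.1.1] false AND true = false
[1.2.1] NOT false = true
[1.2.2] false AND false = false
[1.2] exactly-one(true, false) = true
[1.3.4] true AND true = true
[1.3] true AND true AND true AND true = true
[1] true AND true AND true = true
[2] exactly-one(false, true) = true
[root] true AND true = true
Overall: true → approved

Approved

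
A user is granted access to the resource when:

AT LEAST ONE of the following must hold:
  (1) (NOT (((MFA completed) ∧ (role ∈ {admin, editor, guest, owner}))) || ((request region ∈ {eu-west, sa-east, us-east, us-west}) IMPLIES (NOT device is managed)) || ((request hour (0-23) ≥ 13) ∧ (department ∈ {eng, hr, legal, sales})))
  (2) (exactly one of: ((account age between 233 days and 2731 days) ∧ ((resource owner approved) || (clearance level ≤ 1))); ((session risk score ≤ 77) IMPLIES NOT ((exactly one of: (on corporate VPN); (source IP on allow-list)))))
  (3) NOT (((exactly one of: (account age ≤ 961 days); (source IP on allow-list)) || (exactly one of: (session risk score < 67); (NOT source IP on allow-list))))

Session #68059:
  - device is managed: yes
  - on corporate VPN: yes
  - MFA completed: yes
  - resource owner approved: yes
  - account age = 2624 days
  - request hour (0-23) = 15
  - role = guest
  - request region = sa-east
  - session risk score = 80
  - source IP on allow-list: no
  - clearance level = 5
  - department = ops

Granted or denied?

Atomic conditions:
  MFA completed: yes → true
  role ∈ {admin, editor, guest, owner}: guest is in the set → true
  request region ∈ {eu-west, sa-east, us-east, us-west}: sa-east is in the set → true
  NOT device is managed: yes → false
  request hour (0-23) ≥ 13: 15 ≥ 13 is true
  department ∈ {eng, hr, legal, sales}: ops is not in the set → false
  account age between 233 days and 2731 days: 2624 in [233, 2731] is true
  resource owner approved: yes → true
  clearance level ≤ 1: 5 ≤ 1 is false
  session risk score ≤ 77: 80 ≤ 77 is false
  on corporate VPN: yes → true
  source IP on allow-list: no → false
  account age ≤ 961 days: 2624 ≤ 961 is false
  session risk score < 67: 80 < 67 is false
  NOT source IP on allow-list: no → true
Combine:
[1.1.1] true AND true = true
[1.1] NOT true = false
[1.2] true → false = false
[1.3] true AND false = false
[1] false OR false OR false = false
[2.1.2] true OR false = true
[2.1] true AND true = true
[2.2.2.1] exactly-one(true, false) = true
[2.2.2] NOT true = false
[2.2] false → false (antecedent false ⇒ implication holds) = true
[2] exactly-one(true, true) = false
[3.1.1] exactly-one(false, false) = false
[3.1.2] exactly-one(false, true) = true
[3.1] false OR true = true
[3] NOT true = false
[root] false OR false OR false = false
Overall: false → denied

Denied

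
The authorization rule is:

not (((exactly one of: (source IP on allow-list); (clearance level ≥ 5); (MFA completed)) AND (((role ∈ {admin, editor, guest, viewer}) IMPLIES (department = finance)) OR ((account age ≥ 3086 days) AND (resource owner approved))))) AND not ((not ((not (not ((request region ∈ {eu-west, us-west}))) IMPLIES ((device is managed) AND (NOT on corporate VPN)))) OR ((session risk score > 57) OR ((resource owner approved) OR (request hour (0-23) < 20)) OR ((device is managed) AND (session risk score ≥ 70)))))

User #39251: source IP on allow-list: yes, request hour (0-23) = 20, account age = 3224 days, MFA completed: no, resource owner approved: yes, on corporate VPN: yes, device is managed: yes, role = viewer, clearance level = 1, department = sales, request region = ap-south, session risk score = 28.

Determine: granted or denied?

Atomic conditions:
  source IP on allow-list: yes → true
  clearance level ≥ 5: 1 ≥ 5 is false
  MFA completed: no → false
  role ∈ {admin, editor, guest, viewer}: viewer is in the set → true
  department = finance: sales == finance is false
  account age ≥ 3086 days: 3224 ≥ 3086 is true
  resource owner approved: yes → true
  request region ∈ {eu-west, us-west}: ap-south is not in the set → false
  device is managed: yes → true
  NOT on corporate VPN: yes → false
  session risk score > 57: 28 > 57 is false
  request hour (0-23) < 20: 20 < 20 is false
  session risk score ≥ 70: 28 ≥ 70 is false
Combine:
[1.1.1] exactly-one(true, false, false) = true
[1.1.2.1] true → false = false
[1.1.2.2] true AND true = true
[1.1.2] false OR true = true
[1.1] true AND true = true
[1] NOT true = false
[2.1.1.1.1.1] NOT false = true
[2.1.1.1.1] NOT true = false
[2.1.1.1.2] true AND false = false
[2.1.1.1] false → false (antecedent false ⇒ implication holds) = true
[2.1.1] NOT true = false
[2.1.2.2] true OR false = true
[2.1.2.3] true AND false = false
[2.1.2] false OR true OR false = true
[2.1] false OR true = true
[2] NOT true = false
[root] false AND false = false
Overall: false → denied

Denied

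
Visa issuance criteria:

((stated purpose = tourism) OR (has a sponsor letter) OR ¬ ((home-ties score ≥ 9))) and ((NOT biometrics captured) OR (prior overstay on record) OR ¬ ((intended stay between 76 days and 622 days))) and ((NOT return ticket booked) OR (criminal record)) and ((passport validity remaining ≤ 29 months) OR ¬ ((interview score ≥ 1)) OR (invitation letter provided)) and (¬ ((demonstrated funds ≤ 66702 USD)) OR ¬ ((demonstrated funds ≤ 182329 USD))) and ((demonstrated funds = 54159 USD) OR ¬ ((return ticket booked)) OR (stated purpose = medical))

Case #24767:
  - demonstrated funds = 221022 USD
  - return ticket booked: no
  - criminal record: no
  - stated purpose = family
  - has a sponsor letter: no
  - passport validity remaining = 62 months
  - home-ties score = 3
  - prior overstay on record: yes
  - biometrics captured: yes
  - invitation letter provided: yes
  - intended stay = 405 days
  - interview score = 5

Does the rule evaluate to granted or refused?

Granted

Atomic conditions:
  stated purpose = tourism: family == tourism is false
  has a sponsor letter: no → false
  home-ties score ≥ 9: 3 ≥ 9 is false
  NOT biometrics captured: yes → false
  prior overstay on record: yes → true
  intended stay between 76 days and 622 days: 405 in [76, 622] is true
  NOT return ticket booked: no → true
  criminal record: no → false
  passport validity remaining ≤ 29 months: 62 ≤ 29 is false
  interview score ≥ 1: 5 ≥ 1 is true
  invitation letter provided: yes → true
  demonstrated funds ≤ 66702 USD: 221022 ≤ 66702 is false
  demonstrated funds ≤ 182329 USD: 221022 ≤ 182329 is false
  demonstrated funds = 54159 USD: 221022 == 54159 is false
  return ticket booked: no → false
  stated purpose = medical: family == medical is false
Combine:
[1.3] NOT false = true
[1] false OR false OR true = true
[2.3] NOT true = false
[2] false OR true OR false = true
[3] true OR false = true
[4.2] NOT true = false
[4] false OR false OR true = true
[5.1] NOT false = true
[5.2] NOT false = true
[5] true OR true = true
[6.2] NOT false = true
[6] false OR true OR false = true
[root] true AND true AND true AND true AND true AND true = true
Overall: true → granted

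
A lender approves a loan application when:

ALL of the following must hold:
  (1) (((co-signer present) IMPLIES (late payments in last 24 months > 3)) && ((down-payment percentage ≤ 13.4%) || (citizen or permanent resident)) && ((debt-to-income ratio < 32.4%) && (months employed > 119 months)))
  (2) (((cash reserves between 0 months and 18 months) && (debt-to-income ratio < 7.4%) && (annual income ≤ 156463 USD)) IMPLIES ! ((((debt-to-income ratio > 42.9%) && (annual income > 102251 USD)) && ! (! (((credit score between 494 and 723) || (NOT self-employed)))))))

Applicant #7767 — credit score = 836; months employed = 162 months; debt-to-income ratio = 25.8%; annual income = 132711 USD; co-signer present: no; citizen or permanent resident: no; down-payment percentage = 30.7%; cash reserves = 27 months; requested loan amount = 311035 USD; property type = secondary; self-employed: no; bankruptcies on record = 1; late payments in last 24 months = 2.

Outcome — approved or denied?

Atomic conditions:
  co-signer present: no → false
  late payments in last 24 months > 3: 2 > 3 is false
  down-payment percentage ≤ 13.4%: 30.7 ≤ 13.4 is false
  citizen or permanent resident: no → false
  debt-to-income ratio < 32.4%: 25.8 < 32.4 is true
  months employed > 119 months: 162 > 119 is true
  cash reserves between 0 months and 18 months: 27 in [0, 18] is false
  debt-to-income ratio < 7.4%: 25.8 < 7.4 is false
  annual income ≤ 156463 USD: 132711 ≤ 156463 is true
  debt-to-income ratio > 42.9%: 25.8 > 42.9 is false
  annual income > 102251 USD: 132711 > 102251 is true
  credit score between 494 and 723: 836 in [494, 723] is false
  NOT self-employed: no → true
Combine:
[1.1] false → false (antecedent false ⇒ implication holds) = true
[1.2] false OR false = false
[1.3] true AND true = true
[1] true AND false AND true = false
[2.1] false AND false AND true = false
[2.2.1.1] false AND true = false
[2.2.1.2.1.1] false OR true = true
[2.2.1.2.1] NOT true = false
[2.2.1.2] NOT false = true
[2.2.1] false AND true = false
[2.2] NOT false = true
[2] false → true (antecedent false ⇒ implication holds) = true
[root] false AND true = false
Overall: false → denied

Denied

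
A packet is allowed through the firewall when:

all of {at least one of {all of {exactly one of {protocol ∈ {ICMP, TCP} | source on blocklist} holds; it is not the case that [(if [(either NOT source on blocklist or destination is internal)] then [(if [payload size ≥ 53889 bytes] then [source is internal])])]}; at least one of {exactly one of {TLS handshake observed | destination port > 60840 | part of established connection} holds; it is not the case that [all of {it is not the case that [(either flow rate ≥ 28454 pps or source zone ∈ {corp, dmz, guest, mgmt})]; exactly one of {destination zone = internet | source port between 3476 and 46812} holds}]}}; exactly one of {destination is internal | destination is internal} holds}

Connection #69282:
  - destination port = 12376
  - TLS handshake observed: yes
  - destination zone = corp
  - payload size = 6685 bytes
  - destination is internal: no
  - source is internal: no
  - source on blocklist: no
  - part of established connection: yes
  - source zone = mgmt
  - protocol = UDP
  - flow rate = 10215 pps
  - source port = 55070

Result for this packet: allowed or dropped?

Atomic conditions:
  protocol ∈ {ICMP, TCP}: UDP is not in the set → false
  source on blocklist: no → false
  NOT source on blocklist: no → true
  destination is internal: no → false
  payload size ≥ 53889 bytes: 6685 ≥ 53889 is false
  source is internal: no → false
  TLS handshake observed: yes → true
  destination port > 60840: 12376 > 60840 is false
  part of established connection: yes → true
  flow rate ≥ 28454 pps: 10215 ≥ 28454 is false
  source zone ∈ {corp, dmz, guest, mgmt}: mgmt is in the set → true
  destination zone = internet: corp == internet is false
  source port between 3476 and 46812: 55070 in [3476, 46812] is false
Combine:
[1.1.1] exactly-one(false, false) = false
[1.1.2.1.1] true OR false = true
[1.1.2.1.2] false → false (antecedent false ⇒ implication holds) = true
[1.1.2.1] true → true = true
[1.1.2] NOT true = false
[1.1] false AND false = false
[1.2.1] exactly-one(true, false, true) = false
[1.2.2.1.1.1] false OR true = true
[1.2.2.1.1] NOT true = false
[1.2.2.1.2] exactly-one(false, false) = false
[1.2.2.1] false AND false = false
[1.2.2] NOT false = true
[1.2] false OR true = true
[1] false OR true = true
[2] exactly-one(false, false) = false
[root] true AND false = false
Overall: false → dropped

Dropped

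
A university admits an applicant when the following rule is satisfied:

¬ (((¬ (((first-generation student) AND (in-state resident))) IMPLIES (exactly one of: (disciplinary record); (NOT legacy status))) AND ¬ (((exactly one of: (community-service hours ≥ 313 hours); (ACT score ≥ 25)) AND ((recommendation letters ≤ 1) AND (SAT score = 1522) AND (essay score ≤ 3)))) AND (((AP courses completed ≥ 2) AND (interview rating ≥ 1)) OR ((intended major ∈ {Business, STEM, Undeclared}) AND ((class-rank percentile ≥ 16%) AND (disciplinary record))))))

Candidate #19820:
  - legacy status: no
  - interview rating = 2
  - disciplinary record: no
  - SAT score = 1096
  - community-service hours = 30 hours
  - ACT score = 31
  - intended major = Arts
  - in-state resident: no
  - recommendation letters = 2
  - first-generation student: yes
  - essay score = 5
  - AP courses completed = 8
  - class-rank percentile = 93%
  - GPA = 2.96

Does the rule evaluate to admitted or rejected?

Atomic conditions:
  first-generation student: yes → true
  in-state resident: no → false
  disciplinary record: no → false
  NOT legacy status: no → true
  community-service hours ≥ 313 hours: 30 ≥ 313 is false
  ACT score ≥ 25: 31 ≥ 25 is true
  recommendation letters ≤ 1: 2 ≤ 1 is false
  SAT score = 1522: 1096 == 1522 is false
  essay score ≤ 3: 5 ≤ 3 is false
  AP courses completed ≥ 2: 8 ≥ 2 is true
  interview rating ≥ 1: 2 ≥ 1 is true
  intended major ∈ {Business, STEM, Undeclared}: Arts is not in the set → false
  class-rank percentile ≥ 16%: 93 ≥ 16 is true
Combine:
[1.1.1.1] true AND false = false
[1.1.1] NOT false = true
[1.1.2] exactly-one(false, true) = true
[1.1] true → true = true
[1.2.1.1] exactly-one(false, true) = true
[1.2.1.2] false AND false AND false = false
[1.2.1] true AND false = false
[1.2] NOT false = true
[1.3.1] true AND true = true
[1.3.2.2] true AND false = false
[1.3.2] false AND false = false
[1.3] true OR false = true
[1] true AND true AND true = true
[root] NOT true = false
Overall: false → rejected

Rejected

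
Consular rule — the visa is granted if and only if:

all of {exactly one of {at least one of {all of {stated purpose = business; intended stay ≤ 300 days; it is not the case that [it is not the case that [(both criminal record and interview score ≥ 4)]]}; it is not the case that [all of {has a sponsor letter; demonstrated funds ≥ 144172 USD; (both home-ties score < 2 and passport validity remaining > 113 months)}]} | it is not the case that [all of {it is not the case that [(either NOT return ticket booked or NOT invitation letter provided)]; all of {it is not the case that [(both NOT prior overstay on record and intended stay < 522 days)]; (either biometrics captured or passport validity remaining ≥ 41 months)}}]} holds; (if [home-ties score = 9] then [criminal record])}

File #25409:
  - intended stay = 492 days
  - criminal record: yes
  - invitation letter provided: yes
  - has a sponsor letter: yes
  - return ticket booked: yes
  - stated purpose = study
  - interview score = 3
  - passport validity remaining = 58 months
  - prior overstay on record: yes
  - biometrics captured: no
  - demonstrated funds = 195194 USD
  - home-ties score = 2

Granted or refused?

Granted

Atomic conditions:
  stated purpose = business: study == business is false
  intended stay ≤ 300 days: 492 ≤ 300 is false
  criminal record: yes → true
  interview score ≥ 4: 3 ≥ 4 is false
  has a sponsor letter: yes → true
  demonstrated funds ≥ 144172 USD: 195194 ≥ 144172 is true
  home-ties score < 2: 2 < 2 is false
  passport validity remaining > 113 months: 58 > 113 is false
  NOT return ticket booked: yes → false
  NOT invitation letter provided: yes → false
  NOT prior overstay on record: yes → false
  intended stay < 522 days: 492 < 522 is true
  biometrics captured: no → false
  passport validity remaining ≥ 41 months: 58 ≥ 41 is true
  home-ties score = 9: 2 == 9 is false
Combine:
[1.1.1.3.1.1] true AND false = false
[1.1.1.3.1] NOT false = true
[1.1.1.3] NOT true = false
[1.1.1] false AND false AND false = false
[1.1.2.1.3] false AND false = false
[1.1.2.1] true AND true AND false = false
[1.1.2] NOT false = true
[1.1] false OR true = true
[1.2.1.1.1] false OR false = false
[1.2.1.1] NOT false = true
[1.2.1.2.1.1] false AND true = false
[1.2.1.2.1] NOT false = true
[1.2.1.2.2] false OR true = true
[1.2.1.2] true AND true = true
[1.2.1] true AND true = true
[1.2] NOT true = false
[1] exactly-one(true, false) = true
[2] false → true (antecedent false ⇒ implication holds) = true
[root] true AND true = true
Overall: true → granted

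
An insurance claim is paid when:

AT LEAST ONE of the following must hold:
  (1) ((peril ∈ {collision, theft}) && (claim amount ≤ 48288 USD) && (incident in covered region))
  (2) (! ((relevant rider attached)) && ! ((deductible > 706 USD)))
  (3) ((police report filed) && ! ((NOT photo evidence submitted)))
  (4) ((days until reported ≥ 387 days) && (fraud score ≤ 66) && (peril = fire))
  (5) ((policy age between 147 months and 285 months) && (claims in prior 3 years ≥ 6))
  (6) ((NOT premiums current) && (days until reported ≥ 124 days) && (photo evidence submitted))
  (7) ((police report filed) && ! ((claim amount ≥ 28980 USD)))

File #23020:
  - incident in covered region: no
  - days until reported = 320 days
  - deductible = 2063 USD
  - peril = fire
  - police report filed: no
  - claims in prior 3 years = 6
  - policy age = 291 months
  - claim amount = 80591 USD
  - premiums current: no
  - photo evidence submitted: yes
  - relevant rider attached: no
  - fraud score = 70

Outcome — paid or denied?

Paid

Atomic conditions:
  peril ∈ {collision, theft}: fire is not in the set → false
  claim amount ≤ 48288 USD: 80591 ≤ 48288 is false
  incident in covered region: no → false
  relevant rider attached: no → false
  deductible > 706 USD: 2063 > 706 is true
  police report filed: no → false
  NOT photo evidence submitted: yes → false
  days until reported ≥ 387 days: 320 ≥ 387 is false
  fraud score ≤ 66: 70 ≤ 66 is false
  peril = fire: fire == fire is true
  policy age between 147 months and 285 months: 291 in [147, 285] is false
  claims in prior 3 years ≥ 6: 6 ≥ 6 is true
  NOT premiums current: no → true
  days until reported ≥ 124 days: 320 ≥ 124 is true
  photo evidence submitted: yes → true
  claim amount ≥ 28980 USD: 80591 ≥ 28980 is true
Combine:
[1] false AND false AND false = false
[2.1] NOT false = true
[2.2] NOT true = false
[2] true AND false = false
[3.2] NOT false = true
[3] false AND true = false
[4] false AND false AND true = false
[5] false AND true = false
[6] true AND true AND true = true
[7.2] NOT true = false
[7] false AND false = false
[root] false OR false OR false OR false OR false OR true OR false = true
Overall: true → paid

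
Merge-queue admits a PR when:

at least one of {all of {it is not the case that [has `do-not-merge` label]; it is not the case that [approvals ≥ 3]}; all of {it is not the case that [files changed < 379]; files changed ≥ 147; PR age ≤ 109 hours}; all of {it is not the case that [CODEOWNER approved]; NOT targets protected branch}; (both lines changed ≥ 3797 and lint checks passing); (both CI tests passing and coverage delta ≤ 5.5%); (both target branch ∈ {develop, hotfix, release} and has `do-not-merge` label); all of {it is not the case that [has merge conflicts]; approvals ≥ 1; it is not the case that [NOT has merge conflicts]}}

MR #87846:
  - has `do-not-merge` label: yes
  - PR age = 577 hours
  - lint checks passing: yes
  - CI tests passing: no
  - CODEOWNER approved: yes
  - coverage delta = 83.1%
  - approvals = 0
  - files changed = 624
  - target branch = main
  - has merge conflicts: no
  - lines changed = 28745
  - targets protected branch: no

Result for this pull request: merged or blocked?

Atomic conditions:
  has `do-not-merge` label: yes → true
  approvals ≥ 3: 0 ≥ 3 is false
  files changed < 379: 624 < 379 is false
  files changed ≥ 147: 624 ≥ 147 is true
  PR age ≤ 109 hours: 577 ≤ 109 is false
  CODEOWNER approved: yes → true
  NOT targets protected branch: no → true
  lines changed ≥ 3797: 28745 ≥ 3797 is true
  lint checks passing: yes → true
  CI tests passing: no → false
  coverage delta ≤ 5.5%: 83.1 ≤ 5.5 is false
  target branch ∈ {develop, hotfix, release}: main is not in the set → false
  has merge conflicts: no → false
  approvals ≥ 1: 0 ≥ 1 is false
  NOT has merge conflicts: no → true
Combine:
[1.1] NOT true = false
[1.2] NOT false = true
[1] false AND true = false
[2.1] NOT false = true
[2] true AND true AND false = false
[3.1] NOT true = false
[3] false AND true = false
[4] true AND true = true
[5] false AND false = false
[6] false AND true = false
[7.1] NOT false = true
[7.3] NOT true = false
[7] true AND false AND false = false
[root] false OR false OR false OR true OR false OR false OR false = true
Overall: true → merged

Merged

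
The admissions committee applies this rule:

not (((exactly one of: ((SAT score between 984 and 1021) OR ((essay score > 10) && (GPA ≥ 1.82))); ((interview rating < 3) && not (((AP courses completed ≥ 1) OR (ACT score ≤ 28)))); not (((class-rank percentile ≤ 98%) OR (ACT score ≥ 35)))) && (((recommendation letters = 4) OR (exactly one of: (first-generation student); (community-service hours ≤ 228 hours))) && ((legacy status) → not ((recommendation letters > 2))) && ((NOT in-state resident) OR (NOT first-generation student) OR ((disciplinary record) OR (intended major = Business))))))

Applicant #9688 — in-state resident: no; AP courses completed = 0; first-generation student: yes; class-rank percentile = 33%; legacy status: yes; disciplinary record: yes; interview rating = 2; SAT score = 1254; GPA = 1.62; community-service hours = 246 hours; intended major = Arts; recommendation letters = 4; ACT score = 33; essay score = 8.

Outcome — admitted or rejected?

Atomic conditions:
  SAT score between 984 and 1021: 1254 in [984, 1021] is false
  essay score > 10: 8 > 10 is false
  GPA ≥ 1.82: 1.62 ≥ 1.82 is false
  interview rating < 3: 2 < 3 is true
  AP courses completed ≥ 1: 0 ≥ 1 is false
  ACT score ≤ 28: 33 ≤ 28 is false
  class-rank percentile ≤ 98%: 33 ≤ 98 is true
  ACT score ≥ 35: 33 ≥ 35 is false
  recommendation letters = 4: 4 == 4 is true
  first-generation student: yes → true
  community-service hours ≤ 228 hours: 246 ≤ 228 is false
  legacy status: yes → true
  recommendation letters > 2: 4 > 2 is true
  NOT in-state resident: no → true
  NOT first-generation student: yes → false
  disciplinary record: yes → true
  intended major = Business: Arts == Business is false
Combine:
[1.1.1.2] false AND false = false
[1.1.1] false OR false = false
[1.1.2.2.1] false OR false = false
[1.1.2.2] NOT false = true
[1.1.2] true AND true = true
[1.1.3.1] true OR false = true
[1.1.3] NOT true = false
[1.1] exactly-one(false, true, false) = true
[1.2.1.2] exactly-one(true, false) = true
[1.2.1] true OR true = true
[1.2.2.2] NOT true = false
[1.2.2] true → false = false
[1.2.3.3] true OR false = true
[1.2.3] true OR false OR true = true
[1.2] true AND false AND true = false
[1] true AND false = false
[root] NOT false = true
Overall: true → admitted

Admitted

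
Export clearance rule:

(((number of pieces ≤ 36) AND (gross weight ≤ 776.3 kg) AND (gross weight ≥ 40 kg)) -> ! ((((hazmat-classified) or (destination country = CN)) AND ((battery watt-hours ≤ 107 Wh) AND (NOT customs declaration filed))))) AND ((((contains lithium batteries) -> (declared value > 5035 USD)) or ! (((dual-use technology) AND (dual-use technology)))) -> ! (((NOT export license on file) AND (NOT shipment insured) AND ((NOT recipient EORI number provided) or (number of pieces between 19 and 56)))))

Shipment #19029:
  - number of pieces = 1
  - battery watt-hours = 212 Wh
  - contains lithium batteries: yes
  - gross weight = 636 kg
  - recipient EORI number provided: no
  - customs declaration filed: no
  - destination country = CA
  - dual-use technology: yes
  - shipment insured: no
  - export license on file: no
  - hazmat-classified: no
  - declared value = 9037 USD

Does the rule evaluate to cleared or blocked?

Atomic conditions:
  number of pieces ≤ 36: 1 ≤ 36 is true
  gross weight ≤ 776.3 kg: 636 ≤ 776.3 is true
  gross weight ≥ 40 kg: 636 ≥ 40 is true
  hazmat-classified: no → false
  destination country = CN: CA == CN is false
  battery watt-hours ≤ 107 Wh: 212 ≤ 107 is false
  NOT customs declaration filed: no → true
  contains lithium batteries: yes → true
  declared value > 5035 USD: 9037 > 5035 is true
  dual-use technology: yes → true
  NOT export license on file: no → true
  NOT shipment insured: no → true
  NOT recipient EORI number provided: no → true
  number of pieces between 19 and 56: 1 in [19, 56] is false
Combine:
[1.1] true AND true AND true = true
[1.2.1.1] false OR false = false
[1.2.1.2] false AND true = false
[1.2.1] false AND false = false
[1.2] NOT false = true
[1] true → true = true
[2.1.1] true → true = true
[2.1.2.1] true AND true = true
[2.1.2] NOT true = false
[2.1] true OR false = true
[2.2.1.3] true OR false = true
[2.2.1] true AND true AND true = true
[2.2] NOT true = false
[2] true → false = false
[root] true AND false = false
Overall: false → blocked

Blocked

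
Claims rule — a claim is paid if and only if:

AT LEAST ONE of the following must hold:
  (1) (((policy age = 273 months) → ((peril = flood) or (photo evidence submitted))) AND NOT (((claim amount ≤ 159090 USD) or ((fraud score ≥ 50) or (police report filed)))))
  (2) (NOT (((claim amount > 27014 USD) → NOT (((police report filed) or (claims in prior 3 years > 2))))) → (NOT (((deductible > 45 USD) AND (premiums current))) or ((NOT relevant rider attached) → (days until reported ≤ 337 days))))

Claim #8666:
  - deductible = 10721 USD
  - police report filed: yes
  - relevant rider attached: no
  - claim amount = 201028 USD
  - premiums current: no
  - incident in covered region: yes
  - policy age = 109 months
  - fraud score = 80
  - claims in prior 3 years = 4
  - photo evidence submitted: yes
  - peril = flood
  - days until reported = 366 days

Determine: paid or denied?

Atomic conditions:
  policy age = 273 months: 109 == 273 is false
  peril = flood: flood == flood is true
  photo evidence submitted: yes → true
  claim amount ≤ 159090 USD: 201028 ≤ 159090 is false
  fraud score ≥ 50: 80 ≥ 50 is true
  police report filed: yes → true
  claim amount > 27014 USD: 201028 > 27014 is true
  claims in prior 3 years > 2: 4 > 2 is true
  deductible > 45 USD: 10721 > 45 is true
  premiums current: no → false
  NOT relevant rider attached: no → true
  days until reported ≤ 337 days: 366 ≤ 337 is false
Combine:
[1.1.2] true OR true = true
[1.1] false → true (antecedent false ⇒ implication holds) = true
[1.2.1.2] true OR true = true
[1.2.1] false OR true = true
[1.2] NOT true = false
[1] true AND false = false
[2.1.1.2.1] true OR true = true
[2.1.1.2] NOT true = false
[2.1.1] true → false = false
[2.1] NOT false = true
[2.2.1.1] true AND false = false
[2.2.1] NOT false = true
[2.2.2] true → false = false
[2.2] true OR false = true
[2] true → true = true
[root] false OR true = true
Overall: true → paid

Paid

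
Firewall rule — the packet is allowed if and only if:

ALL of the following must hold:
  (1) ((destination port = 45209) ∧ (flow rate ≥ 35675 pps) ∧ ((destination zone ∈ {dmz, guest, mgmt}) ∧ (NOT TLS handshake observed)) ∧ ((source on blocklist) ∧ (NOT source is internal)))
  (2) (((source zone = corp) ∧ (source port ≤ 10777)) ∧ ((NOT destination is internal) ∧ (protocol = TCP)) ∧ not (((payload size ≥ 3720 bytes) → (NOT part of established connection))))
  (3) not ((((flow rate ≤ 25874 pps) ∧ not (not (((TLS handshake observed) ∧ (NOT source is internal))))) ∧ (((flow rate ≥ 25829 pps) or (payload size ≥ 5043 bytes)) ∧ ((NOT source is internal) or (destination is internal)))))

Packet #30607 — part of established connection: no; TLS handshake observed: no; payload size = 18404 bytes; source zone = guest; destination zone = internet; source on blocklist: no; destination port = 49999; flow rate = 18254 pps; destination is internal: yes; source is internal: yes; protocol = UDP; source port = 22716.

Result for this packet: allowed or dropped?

Atomic conditions:
  destination port = 45209: 49999 == 45209 is false
  flow rate ≥ 35675 pps: 18254 ≥ 35675 is false
  destination zone ∈ {dmz, guest, mgmt}: internet is not in the set → false
  NOT TLS handshake observed: no → true
  source on blocklist: no → false
  NOT source is internal: yes → false
  source zone = corp: guest == corp is false
  source port ≤ 10777: 22716 ≤ 10777 is false
  NOT destination is internal: yes → false
  protocol = TCP: UDP == TCP is false
  payload size ≥ 3720 bytes: 18404 ≥ 3720 is true
  NOT part of established connection: no → true
  flow rate ≤ 25874 pps: 18254 ≤ 25874 is true
  TLS handshake observed: no → false
  flow rate ≥ 25829 pps: 18254 ≥ 25829 is false
  payload size ≥ 5043 bytes: 18404 ≥ 5043 is true
  destination is internal: yes → true
Combine:
[1.3] false AND true = false
[1.4] false AND false = false
[1] false AND false AND false AND false = false
[2.1] false AND false = false
[2.2] false AND false = false
[2.3.1] true → true = true
[2.3] NOT true = false
[2] false AND false AND false = false
[3.1.1.2.1.1] false AND false = false
[3.1.1.2.1] NOT false = true
[3.1.1.2] NOT true = false
[3.1.1] true AND false = false
[3.1.2.1] false OR true = true
[3.1.2.2] false OR true = true
[3.1.2] true AND true = true
[3.1] false AND true = false
[3] NOT false = true
[root] false AND false AND true = false
Overall: false → dropped

Dropped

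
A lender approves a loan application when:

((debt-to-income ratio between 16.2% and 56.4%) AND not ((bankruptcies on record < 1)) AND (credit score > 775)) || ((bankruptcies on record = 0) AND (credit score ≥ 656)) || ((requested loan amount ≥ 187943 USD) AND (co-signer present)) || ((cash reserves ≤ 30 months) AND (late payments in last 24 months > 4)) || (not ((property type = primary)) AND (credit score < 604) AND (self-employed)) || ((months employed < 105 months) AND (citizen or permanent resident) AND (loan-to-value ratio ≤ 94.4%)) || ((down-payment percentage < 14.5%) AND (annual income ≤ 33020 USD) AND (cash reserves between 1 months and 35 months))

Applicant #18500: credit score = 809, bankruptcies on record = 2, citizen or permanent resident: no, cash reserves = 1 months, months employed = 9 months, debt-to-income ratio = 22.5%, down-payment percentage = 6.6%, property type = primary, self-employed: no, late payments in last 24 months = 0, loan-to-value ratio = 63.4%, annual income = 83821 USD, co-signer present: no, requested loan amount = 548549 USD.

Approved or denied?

Atomic conditions:
  debt-to-income ratio between 16.2% and 56.4%: 22.5 in [16.2, 56.4] is true
  bankruptcies on record < 1: 2 < 1 is false
  credit score > 775: 809 > 775 is true
  bankruptcies on record = 0: 2 == 0 is false
  credit score ≥ 656: 809 ≥ 656 is true
  requested loan amount ≥ 187943 USD: 548549 ≥ 187943 is true
  co-signer present: no → false
  cash reserves ≤ 30 months: 1 ≤ 30 is true
  late payments in last 24 months > 4: 0 > 4 is false
  property type = primary: primary == primary is true
  credit score < 604: 809 < 604 is false
  self-employed: no → false
  months employed < 105 months: 9 < 105 is true
  citizen or permanent resident: no → false
  loan-to-value ratio ≤ 94.4%: 63.4 ≤ 94.4 is true
  down-payment percentage < 14.5%: 6.6 < 14.5 is true
  annual income ≤ 33020 USD: 83821 ≤ 33020 is false
  cash reserves between 1 months and 35 months: 1 in [1, 35] is true
Combine:
[1.2] NOT false = true
[1] true AND true AND true = true
[2] false AND true = false
[3] true AND false = false
[4] true AND false = false
[5.1] NOT true = false
[5] false AND false AND false = false
[6] true AND false AND true = false
[7] true AND false AND true = false
[root] true OR false OR false OR false OR false OR false OR false = true
Overall: true → approved

Approved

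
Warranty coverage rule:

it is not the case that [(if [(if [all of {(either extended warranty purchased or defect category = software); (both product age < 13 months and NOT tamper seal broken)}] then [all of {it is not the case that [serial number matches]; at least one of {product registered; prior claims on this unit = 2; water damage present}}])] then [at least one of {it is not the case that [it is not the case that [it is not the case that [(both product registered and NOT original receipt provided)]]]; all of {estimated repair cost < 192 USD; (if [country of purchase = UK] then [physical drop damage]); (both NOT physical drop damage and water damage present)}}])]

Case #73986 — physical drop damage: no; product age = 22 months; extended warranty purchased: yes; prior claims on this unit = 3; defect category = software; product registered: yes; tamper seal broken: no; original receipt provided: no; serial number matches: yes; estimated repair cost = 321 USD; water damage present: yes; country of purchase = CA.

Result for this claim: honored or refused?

Honored

Atomic conditions:
  extended warranty purchased: yes → true
  defect category = software: software == software is true
  product age < 13 months: 22 < 13 is false
  NOT tamper seal broken: no → true
  serial number matches: yes → true
  product registered: yes → true
  prior claims on this unit = 2: 3 == 2 is false
  water damage present: yes → true
  NOT original receipt provided: no → true
  estimated repair cost < 192 USD: 321 < 192 is false
  country of purchase = UK: CA == UK is false
  physical drop damage: no → false
  NOT physical drop damage: no → true
Combine:
[1.1.1.1] true OR true = true
[1.1.1.2] false AND true = false
[1.1.1] true AND false = false
[1.1.2.1] NOT true = false
[1.1.2.2] true OR false OR true = true
[1.1.2] false AND true = false
[1.1] false → false (antecedent false ⇒ implication holds) = true
[1.2.1.1.1.1] true AND true = true
[1.2.1.1.1] NOT true = false
[1.2.1.1] NOT false = true
[1.2.1] NOT true = false
[1.2.2.2] false → false (antecedent false ⇒ implication holds) = true
[1.2.2.3] true AND true = true
[1.2.2] false AND true AND true = false
[1.2] false OR false = false
[1] true → false = false
[root] NOT false = true
Overall: true → honored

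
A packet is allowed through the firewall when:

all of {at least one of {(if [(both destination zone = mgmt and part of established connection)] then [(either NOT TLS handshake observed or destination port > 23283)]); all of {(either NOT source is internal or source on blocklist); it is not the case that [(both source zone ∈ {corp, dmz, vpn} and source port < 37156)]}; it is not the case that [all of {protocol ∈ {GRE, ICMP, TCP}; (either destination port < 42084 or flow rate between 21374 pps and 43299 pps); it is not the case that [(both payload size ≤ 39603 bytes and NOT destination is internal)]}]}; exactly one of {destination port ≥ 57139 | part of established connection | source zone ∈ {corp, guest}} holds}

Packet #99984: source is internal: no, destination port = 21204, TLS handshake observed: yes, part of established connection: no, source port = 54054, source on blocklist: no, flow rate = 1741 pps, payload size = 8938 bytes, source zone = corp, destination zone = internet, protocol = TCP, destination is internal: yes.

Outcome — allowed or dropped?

Allowed

Atomic conditions:
  destination zone = mgmt: internet == mgmt is false
  part of established connection: no → false
  NOT TLS handshake observed: yes → false
  destination port > 23283: 21204 > 23283 is false
  NOT source is internal: no → true
  source on blocklist: no → false
  source zone ∈ {corp, dmz, vpn}: corp is in the set → true
  source port < 37156: 54054 < 37156 is false
  protocol ∈ {GRE, ICMP, TCP}: TCP is in the set → true
  destination port < 42084: 21204 < 42084 is true
  flow rate between 21374 pps and 43299 pps: 1741 in [21374, 43299] is false
  payload size ≤ 39603 bytes: 8938 ≤ 39603 is true
  NOT destination is internal: yes → false
  destination port ≥ 57139: 21204 ≥ 57139 is false
  source zone ∈ {corp, guest}: corp is in the set → true
Combine:
[1.1.1] false AND false = false
[1.1.2] false OR false = false
[1.1] false → false (antecedent false ⇒ implication holds) = true
[1.2.1] true OR false = true
[1.2.2.1] true AND false = false
[1.2.2] NOT false = true
[1.2] true AND true = true
[1.3.1.2] true OR false = true
[1.3.1.3.1] true AND false = false
[1.3.1.3] NOT false = true
[1.3.1] true AND true AND true = true
[1.3] NOT true = false
[1] true OR true OR false = true
[2] exactly-one(false, false, true) = true
[root] true AND true = true
Overall: true → allowed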